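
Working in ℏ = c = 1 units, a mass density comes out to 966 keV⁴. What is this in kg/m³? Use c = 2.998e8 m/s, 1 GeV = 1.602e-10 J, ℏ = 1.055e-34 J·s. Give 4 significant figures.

Mass density is [E]/(c²[L]³) = [E]⁴/(ℏ³c⁵).
1 GeV⁴ → 1/(ℏ³c⁵) × (1 GeV in J)⁴ = 2.316e20 kg/m³.
Convert the energy scale: 966 keV⁴ = 9.66e-22 GeV⁴.
Result: 9.66e-22 × 2.316e20 = 0.2237 kg/m³.

0.2237 kg/m³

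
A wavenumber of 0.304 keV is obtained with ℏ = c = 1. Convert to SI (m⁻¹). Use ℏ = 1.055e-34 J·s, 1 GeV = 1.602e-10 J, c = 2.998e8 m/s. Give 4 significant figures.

1.540e9 m⁻¹

Inverse length is [E]/(ℏc).
1 GeV → 1/(ℏc) × (1 GeV in J) = 5.065e15 m⁻¹.
Convert the energy scale: 0.304 keV = 3.04e-7 GeV.
Result: 3.04e-7 × 5.065e15 = 1.540e9 m⁻¹.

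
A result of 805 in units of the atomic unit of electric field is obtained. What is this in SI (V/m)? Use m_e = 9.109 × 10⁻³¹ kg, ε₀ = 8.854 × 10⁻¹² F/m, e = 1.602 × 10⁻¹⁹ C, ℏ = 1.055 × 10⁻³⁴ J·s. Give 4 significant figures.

4.130 × 10¹⁴ V/m

One atomic unit of electric field: E_au = E_h/(e a₀) = m_e²e⁵/((4πε₀)³ℏ⁴) = 5.131 × 10¹¹ V/m.
805 × 5.131 × 10¹¹ V/m = 4.130 × 10¹⁴ V/m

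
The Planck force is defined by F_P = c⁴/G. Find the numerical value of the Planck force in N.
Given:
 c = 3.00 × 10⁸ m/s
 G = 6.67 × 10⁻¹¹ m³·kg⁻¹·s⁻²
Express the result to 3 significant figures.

1.21 × 10⁴⁴ N

F_P = c⁴/G
  = 8.10 × 10³³ / 6.67 × 10⁻¹¹
  = 1.21 × 10⁴⁴ N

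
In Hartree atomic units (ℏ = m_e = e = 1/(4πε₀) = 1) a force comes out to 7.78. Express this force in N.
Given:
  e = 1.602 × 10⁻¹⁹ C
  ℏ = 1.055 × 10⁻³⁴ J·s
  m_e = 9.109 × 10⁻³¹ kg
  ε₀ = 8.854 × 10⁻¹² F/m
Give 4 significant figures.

One atomic unit of force: F_au = E_h/a₀ = m_e²e⁶/((4πε₀)³ℏ⁴) = 8.220 × 10⁻⁸ N.
7.78 × 8.220 × 10⁻⁸ N = 6.395 × 10⁻⁷ N

6.395 × 10⁻⁷ N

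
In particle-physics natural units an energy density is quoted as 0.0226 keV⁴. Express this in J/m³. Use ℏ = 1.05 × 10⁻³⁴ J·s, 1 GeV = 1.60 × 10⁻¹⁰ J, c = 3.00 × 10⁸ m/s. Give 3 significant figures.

[E]/[L]³ = [E]⁴/(ℏc)³; restore (ℏc)⁻³.
1 GeV⁴ → 1/(ℏc)³ × (1 GeV in J)⁴ = 2.10 × 10³⁷ J/m³.
Convert the energy scale: 0.0226 keV⁴ = 2.26 × 10⁻²⁶ GeV⁴.
Result: 2.26 × 10⁻²⁶ × 2.10 × 10³⁷ = 4.74 × 10¹¹ J/m³.

4.74 × 10¹¹ J/m³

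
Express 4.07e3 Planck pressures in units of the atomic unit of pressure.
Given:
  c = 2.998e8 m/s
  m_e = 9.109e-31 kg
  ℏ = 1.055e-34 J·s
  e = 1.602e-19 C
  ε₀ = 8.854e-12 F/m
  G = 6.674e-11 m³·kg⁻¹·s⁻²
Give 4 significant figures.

6.436e103

Planck pressure: p_P = c⁷/(ℏG²) = 4.632e113 Pa
atomic unit of pressure: P_au = E_h/a₀³ = m_e⁴e¹⁰/((4πε₀)⁵ℏ⁸) = 2.929e13 Pa
4.07e3 × 4.632e113 / 2.929e13 = 6.436e103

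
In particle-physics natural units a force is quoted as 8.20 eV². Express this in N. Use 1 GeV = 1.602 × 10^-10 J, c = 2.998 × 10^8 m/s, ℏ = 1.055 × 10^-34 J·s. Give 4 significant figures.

Force is [E]/[L] = [E]²/(ℏc); restore (ℏc)⁻¹.
1 GeV² → 1/(ℏc) × (1 GeV in J)² = 8.114 × 10^5 N.
Convert the energy scale: 8.20 eV² = 8.20 × 10^-18 GeV².
Result: 8.20 × 10^-18 × 8.114 × 10^5 = 6.654 × 10^-12 N.

6.654 × 10^-12 N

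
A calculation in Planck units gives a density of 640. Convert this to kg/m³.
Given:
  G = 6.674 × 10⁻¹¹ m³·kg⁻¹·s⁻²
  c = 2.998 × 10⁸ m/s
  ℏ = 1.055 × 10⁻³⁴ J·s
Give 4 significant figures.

3.298 × 10⁹⁹ kg/m³

One Planck density: ρ_P = c⁵/(ℏG²) = 5.154 × 10⁹⁶ kg/m³.
640 × 5.154 × 10⁹⁶ kg/m³ = 3.298 × 10⁹⁹ kg/m³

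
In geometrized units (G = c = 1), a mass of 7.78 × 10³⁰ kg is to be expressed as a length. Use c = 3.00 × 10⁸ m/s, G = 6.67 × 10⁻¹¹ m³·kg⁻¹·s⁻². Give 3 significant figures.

In G = c = 1 units mass has dimensions of length; the conversion factor is G/c².
7.78 × 10³⁰ kg × (G/c²) = 5.77 × 10³ m

5.77 × 10³ m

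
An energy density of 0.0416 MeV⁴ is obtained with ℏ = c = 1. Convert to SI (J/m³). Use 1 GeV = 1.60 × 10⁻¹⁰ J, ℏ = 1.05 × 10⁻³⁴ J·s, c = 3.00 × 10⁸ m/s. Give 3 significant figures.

[E]/[L]³ = [E]⁴/(ℏc)³; restore (ℏc)⁻³.
1 GeV⁴ → 1/(ℏc)³ × (1 GeV in J)⁴ = 2.10 × 10³⁷ J/m³.
Convert the energy scale: 0.0416 MeV⁴ = 4.16 × 10⁻¹⁴ GeV⁴.
Result: 4.16 × 10⁻¹⁴ × 2.10 × 10³⁷ = 8.72 × 10²³ J/m³.

8.72 × 10²³ J/m³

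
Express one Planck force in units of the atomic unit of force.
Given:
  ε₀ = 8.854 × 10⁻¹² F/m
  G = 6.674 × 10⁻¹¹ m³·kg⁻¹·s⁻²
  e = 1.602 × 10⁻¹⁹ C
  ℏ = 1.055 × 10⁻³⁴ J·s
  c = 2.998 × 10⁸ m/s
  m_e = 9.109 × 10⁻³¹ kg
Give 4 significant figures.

1.473 × 10⁵¹

Planck force: F_P = c⁴/G = 1.210 × 10⁴⁴ N
atomic unit of force: F_au = E_h/a₀ = m_e²e⁶/((4πε₀)³ℏ⁴) = 8.220 × 10⁻⁸ N
ratio = 1.210 × 10⁴⁴ / 8.220 × 10⁻⁸ = 1.473 × 10⁵¹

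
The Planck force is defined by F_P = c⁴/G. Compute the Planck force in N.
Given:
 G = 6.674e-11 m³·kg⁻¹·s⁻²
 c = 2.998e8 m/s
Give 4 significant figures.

1.210e44 N

F_P = c⁴/G
  = 8.078e33 / 6.674e-11
  = 1.210e44 N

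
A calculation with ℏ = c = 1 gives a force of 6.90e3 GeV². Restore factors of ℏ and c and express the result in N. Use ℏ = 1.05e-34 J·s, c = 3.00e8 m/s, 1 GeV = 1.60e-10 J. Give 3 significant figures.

5.61e9 N

Force is [E]/[L] = [E]²/(ℏc); restore (ℏc)⁻¹.
1 GeV² → 1/(ℏc) × (1 GeV in J)² = 8.13e5 N.
Result: 6.90e3 × 8.13e5 = 5.61e9 N.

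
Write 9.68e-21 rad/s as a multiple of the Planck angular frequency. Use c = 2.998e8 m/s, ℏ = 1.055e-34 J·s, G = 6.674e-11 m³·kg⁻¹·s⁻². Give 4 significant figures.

Planck angular frequency: ω_P = √(c⁵/(ℏG)) = 1.855e43 rad/s.
9.68e-21 / 1.855e43 = 5.219e-64

5.219e-64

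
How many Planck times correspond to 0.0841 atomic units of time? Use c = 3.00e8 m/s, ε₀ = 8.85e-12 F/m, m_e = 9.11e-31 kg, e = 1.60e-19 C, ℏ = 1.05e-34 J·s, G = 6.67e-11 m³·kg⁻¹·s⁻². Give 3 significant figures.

3.76e25

atomic unit of time: τ_au = (4πε₀)²ℏ³/(m_e e⁴) = 2.40e-17 s
Planck time: t_P = √(ℏG/c⁵) = 5.37e-44 s
0.0841 × 2.40e-17 / 5.37e-44 = 3.76e25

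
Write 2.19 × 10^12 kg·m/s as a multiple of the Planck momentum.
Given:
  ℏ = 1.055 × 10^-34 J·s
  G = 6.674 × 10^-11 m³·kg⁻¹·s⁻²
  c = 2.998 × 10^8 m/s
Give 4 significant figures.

3.356 × 10^11

Planck momentum: p_P = √(ℏc³/G) = 6.527 kg·m/s.
2.19 × 10^12 / 6.527 = 3.356 × 10^11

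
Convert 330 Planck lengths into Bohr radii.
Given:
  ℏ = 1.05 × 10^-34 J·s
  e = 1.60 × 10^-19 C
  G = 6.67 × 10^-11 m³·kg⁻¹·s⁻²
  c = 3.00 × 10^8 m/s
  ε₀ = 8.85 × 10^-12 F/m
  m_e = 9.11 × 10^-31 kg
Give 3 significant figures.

1.01 × 10^-22

Planck length: ℓ_P = √(ℏG/c³) = 1.61 × 10^-35 m
Bohr radius: a₀ = 4πε₀ℏ²/(m_e e²) = 5.26 × 10^-11 m
330 × 1.61 × 10^-35 / 5.26 × 10^-11 = 1.01 × 10^-22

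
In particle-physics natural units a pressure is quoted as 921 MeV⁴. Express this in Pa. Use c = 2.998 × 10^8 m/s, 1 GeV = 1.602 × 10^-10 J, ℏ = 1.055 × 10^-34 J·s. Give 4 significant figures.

Pressure is [E]/[L]³ = [E]⁴/(ℏc)³.
1 GeV⁴ → 1/(ℏc)³ × (1 GeV in J)⁴ = 2.082 × 10^37 Pa.
Convert the energy scale: 921 MeV⁴ = 9.21 × 10^-10 GeV⁴.
Result: 9.21 × 10^-10 × 2.082 × 10^37 = 1.917 × 10^28 Pa.

1.917 × 10^28 Pa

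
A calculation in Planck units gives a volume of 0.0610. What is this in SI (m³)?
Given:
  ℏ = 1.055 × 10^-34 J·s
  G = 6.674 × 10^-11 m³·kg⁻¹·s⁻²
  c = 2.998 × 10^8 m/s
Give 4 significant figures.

One Planck volume: V_P = (ℏG/c³)^(3/2) = 4.224 × 10^-105 m³.
0.0610 × 4.224 × 10^-105 m³ = 2.577 × 10^-106 m³

2.577 × 10^-106 m³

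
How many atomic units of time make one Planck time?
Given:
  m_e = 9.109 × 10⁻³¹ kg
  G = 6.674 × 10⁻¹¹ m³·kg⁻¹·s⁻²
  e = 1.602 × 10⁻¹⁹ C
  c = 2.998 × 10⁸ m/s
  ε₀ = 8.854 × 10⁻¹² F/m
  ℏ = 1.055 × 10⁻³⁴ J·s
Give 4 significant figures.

Planck time: t_P = √(ℏG/c⁵) = 5.392 × 10⁻⁴⁴ s
atomic unit of time: τ_au = (4πε₀)²ℏ³/(m_e e⁴) = 2.423 × 10⁻¹⁷ s
ratio = 5.392 × 10⁻⁴⁴ / 2.423 × 10⁻¹⁷ = 2.225 × 10⁻²⁷

2.225 × 10⁻²⁷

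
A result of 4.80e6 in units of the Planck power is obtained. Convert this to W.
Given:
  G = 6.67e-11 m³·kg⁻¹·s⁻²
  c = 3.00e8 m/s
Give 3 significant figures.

One Planck power: P_P = c⁵/G = 3.64e52 W.
4.80e6 × 3.64e52 W = 1.75e59 W

1.75e59 W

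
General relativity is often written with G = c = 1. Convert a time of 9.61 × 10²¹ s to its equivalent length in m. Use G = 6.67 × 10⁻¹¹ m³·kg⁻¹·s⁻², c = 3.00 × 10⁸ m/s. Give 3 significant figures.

Time → length via c.
9.61 × 10²¹ s × (c) = 2.88 × 10³⁰ m

2.88 × 10³⁰ m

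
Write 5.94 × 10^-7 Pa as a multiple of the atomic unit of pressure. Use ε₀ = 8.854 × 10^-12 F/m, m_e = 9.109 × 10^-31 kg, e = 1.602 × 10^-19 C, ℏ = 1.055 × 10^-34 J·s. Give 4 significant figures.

2.028 × 10^-20

atomic unit of pressure: P_au = E_h/a₀³ = m_e⁴e¹⁰/((4πε₀)⁵ℏ⁸) = 2.929 × 10^13 Pa.
5.94 × 10^-7 / 2.929 × 10^13 = 2.028 × 10^-20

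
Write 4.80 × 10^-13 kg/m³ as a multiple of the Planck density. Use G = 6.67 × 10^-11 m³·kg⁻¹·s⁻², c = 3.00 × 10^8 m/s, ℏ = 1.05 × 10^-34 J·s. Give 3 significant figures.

9.23 × 10^-110

Planck density: ρ_P = c⁵/(ℏG²) = 5.20 × 10^96 kg/m³.
4.80 × 10^-13 / 5.20 × 10^96 = 9.23 × 10^-110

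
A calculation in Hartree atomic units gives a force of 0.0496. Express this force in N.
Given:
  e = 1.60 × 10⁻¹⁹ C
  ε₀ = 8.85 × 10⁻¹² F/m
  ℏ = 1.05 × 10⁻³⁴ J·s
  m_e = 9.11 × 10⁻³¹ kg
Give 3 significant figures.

One atomic unit of force: F_au = E_h/a₀ = m_e²e⁶/((4πε₀)³ℏ⁴) = 8.33 × 10⁻⁸ N.
0.0496 × 8.33 × 10⁻⁸ N = 4.13 × 10⁻⁹ N

4.13 × 10⁻⁹ N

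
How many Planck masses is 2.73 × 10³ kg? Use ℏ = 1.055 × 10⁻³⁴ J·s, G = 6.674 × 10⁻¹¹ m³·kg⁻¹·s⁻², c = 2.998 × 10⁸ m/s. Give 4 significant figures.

1.254 × 10¹¹

Planck mass: m_P = √(ℏc/G) = 2.177 × 10⁻⁸ kg.
2.73 × 10³ / 2.177 × 10⁻⁸ = 1.254 × 10¹¹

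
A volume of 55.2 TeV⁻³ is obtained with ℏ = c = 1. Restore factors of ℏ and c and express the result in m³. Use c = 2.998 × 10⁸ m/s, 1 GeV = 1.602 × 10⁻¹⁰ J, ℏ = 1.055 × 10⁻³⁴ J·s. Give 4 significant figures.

4.248 × 10⁻⁵⁵ m³

Volume is [L]³ = [E]⁻³·(ℏc)³.
1 GeV⁻³ → (ℏc)³ × (1 GeV in J)⁻³ = 7.696 × 10⁻⁴⁸ m³.
Convert the energy scale: 55.2 TeV⁻³ = 5.52 × 10⁻⁸ GeV⁻³.
Result: 5.52 × 10⁻⁸ × 7.696 × 10⁻⁴⁸ = 4.248 × 10⁻⁵⁵ m³.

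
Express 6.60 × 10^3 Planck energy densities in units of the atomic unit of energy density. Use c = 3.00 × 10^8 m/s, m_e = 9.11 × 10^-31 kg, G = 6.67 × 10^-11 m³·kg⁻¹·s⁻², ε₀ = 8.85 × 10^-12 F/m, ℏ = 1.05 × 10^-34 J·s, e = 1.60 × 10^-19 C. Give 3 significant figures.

Planck energy density: u_P = c⁷/(ℏG²) = 4.68 × 10^113 J/m³
atomic unit of energy density: u_au = E_h/a₀³ = m_e⁴e¹⁰/((4πε₀)⁵ℏ⁸) = 3.01 × 10^13 J/m³
6.60 × 10^3 × 4.68 × 10^113 / 3.01 × 10^13 = 1.03 × 10^104

1.03 × 10^104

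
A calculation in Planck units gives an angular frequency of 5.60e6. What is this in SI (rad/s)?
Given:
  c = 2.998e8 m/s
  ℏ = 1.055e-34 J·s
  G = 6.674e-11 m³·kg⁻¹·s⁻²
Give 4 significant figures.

One Planck angular frequency: ω_P = √(c⁵/(ℏG)) = 1.855e43 rad/s.
5.60e6 × 1.855e43 rad/s = 1.039e50 rad/s

1.039e50 rad/s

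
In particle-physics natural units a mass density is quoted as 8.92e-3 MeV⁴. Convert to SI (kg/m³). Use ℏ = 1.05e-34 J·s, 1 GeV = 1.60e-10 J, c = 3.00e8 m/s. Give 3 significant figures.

2.08e6 kg/m³

Mass density is [E]/(c²[L]³) = [E]⁴/(ℏ³c⁵).
1 GeV⁴ → 1/(ℏ³c⁵) × (1 GeV in J)⁴ = 2.33e20 kg/m³.
Convert the energy scale: 8.92e-3 MeV⁴ = 8.92e-15 GeV⁴.
Result: 8.92e-15 × 2.33e20 = 2.08e6 kg/m³.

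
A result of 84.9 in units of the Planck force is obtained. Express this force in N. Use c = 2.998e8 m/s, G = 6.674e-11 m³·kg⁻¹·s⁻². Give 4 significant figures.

One Planck force: F_P = c⁴/G = 1.210e44 N.
84.9 × 1.210e44 N = 1.028e46 N

1.028e46 N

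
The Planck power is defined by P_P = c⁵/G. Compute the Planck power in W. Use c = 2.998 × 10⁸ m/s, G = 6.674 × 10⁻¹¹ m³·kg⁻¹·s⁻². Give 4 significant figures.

P_P = c⁵/G
  = 2.422 × 10⁴² / 6.674 × 10⁻¹¹
  = 3.629 × 10⁵² W

3.629 × 10⁵² W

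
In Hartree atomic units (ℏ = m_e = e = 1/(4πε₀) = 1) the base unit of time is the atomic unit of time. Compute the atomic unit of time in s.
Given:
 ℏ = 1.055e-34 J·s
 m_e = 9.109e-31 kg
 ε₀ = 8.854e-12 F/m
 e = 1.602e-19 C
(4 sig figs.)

2.423e-17 s

τ_au = (4πε₀)²ℏ³/(m_e e⁴)
E_h = 4.354e-18 J
ℏ/E_h = 2.423e-17 s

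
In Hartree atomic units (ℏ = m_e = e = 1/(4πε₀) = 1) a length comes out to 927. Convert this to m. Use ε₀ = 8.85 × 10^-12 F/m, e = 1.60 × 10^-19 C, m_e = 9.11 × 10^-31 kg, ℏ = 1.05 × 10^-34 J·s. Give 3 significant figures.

4.87 × 10^-8 m

One Bohr radius: a₀ = 4πε₀ℏ²/(m_e e²) = 5.26 × 10^-11 m.
927 × 5.26 × 10^-11 m = 4.87 × 10^-8 m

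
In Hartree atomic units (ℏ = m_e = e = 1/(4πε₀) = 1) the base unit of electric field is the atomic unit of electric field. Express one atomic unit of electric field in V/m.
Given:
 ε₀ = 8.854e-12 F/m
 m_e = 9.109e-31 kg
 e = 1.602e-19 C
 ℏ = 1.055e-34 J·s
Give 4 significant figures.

E_au = E_h/(e a₀) = m_e²e⁵/((4πε₀)³ℏ⁴)
E_h = 4.354e-18 J
a₀ = 5.297e-11 m
E_h/(e·a₀) = 5.131e11 V/m

5.131e11 V/m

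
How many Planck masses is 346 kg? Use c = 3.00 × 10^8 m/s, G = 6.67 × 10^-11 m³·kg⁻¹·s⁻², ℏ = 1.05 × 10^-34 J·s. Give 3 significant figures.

Planck mass: m_P = √(ℏc/G) = 2.17 × 10^-8 kg.
346 / 2.17 × 10^-8 = 1.59 × 10^10

1.59 × 10^10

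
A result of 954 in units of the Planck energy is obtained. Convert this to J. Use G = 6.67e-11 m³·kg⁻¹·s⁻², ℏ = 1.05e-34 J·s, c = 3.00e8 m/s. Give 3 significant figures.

One Planck energy: E_P = √(ℏc⁵/G) = 1.96e9 J.
954 × 1.96e9 J = 1.87e12 J

1.87e12 J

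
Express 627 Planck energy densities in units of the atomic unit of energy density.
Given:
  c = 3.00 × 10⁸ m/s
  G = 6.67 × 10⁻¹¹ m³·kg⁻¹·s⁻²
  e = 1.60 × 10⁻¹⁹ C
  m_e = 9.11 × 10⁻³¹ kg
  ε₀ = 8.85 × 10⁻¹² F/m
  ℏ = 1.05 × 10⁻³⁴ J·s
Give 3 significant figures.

9.74 × 10¹⁰²

Planck energy density: u_P = c⁷/(ℏG²) = 4.68 × 10¹¹³ J/m³
atomic unit of energy density: u_au = E_h/a₀³ = m_e⁴e¹⁰/((4πε₀)⁵ℏ⁸) = 3.01 × 10¹³ J/m³
627 × 4.68 × 10¹¹³ / 3.01 × 10¹³ = 9.74 × 10¹⁰²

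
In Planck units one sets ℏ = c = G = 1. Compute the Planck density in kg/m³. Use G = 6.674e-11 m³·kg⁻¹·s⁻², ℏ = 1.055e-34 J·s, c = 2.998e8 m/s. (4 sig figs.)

ρ_P = c⁵/(ℏG²)
  = 2.422e42 / 4.699e-55
  = 5.154e96 kg/m³

5.154e96 kg/m³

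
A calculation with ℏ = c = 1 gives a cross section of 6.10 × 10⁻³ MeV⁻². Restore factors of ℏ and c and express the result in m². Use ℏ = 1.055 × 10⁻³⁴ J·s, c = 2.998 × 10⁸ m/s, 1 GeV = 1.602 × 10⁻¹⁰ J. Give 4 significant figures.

2.378 × 10⁻²⁸ m²

Area is [L]² = [E]⁻²·(ℏc)²; restore (ℏc)².
1 GeV⁻² → (ℏc)² × (1 GeV in J)⁻² = 3.898 × 10⁻³² m².
Convert the energy scale: 6.10 × 10⁻³ MeV⁻² = 6.10 × 10³ GeV⁻².
Result: 6.10 × 10³ × 3.898 × 10⁻³² = 2.378 × 10⁻²⁸ m².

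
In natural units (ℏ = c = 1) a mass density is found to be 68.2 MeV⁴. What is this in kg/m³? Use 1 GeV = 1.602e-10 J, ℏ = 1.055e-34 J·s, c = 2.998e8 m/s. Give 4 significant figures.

1.579e10 kg/m³

Mass density is [E]/(c²[L]³) = [E]⁴/(ℏ³c⁵).
1 GeV⁴ → 1/(ℏ³c⁵) × (1 GeV in J)⁴ = 2.316e20 kg/m³.
Convert the energy scale: 68.2 MeV⁴ = 6.82e-11 GeV⁴.
Result: 6.82e-11 × 2.316e20 = 1.579e10 kg/m³.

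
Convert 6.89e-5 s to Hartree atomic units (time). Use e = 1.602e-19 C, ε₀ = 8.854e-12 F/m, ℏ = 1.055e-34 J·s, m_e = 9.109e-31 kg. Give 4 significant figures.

atomic unit of time: τ_au = (4πε₀)²ℏ³/(m_e e⁴) = 2.423e-17 s.
6.89e-5 / 2.423e-17 = 2.844e12

2.844e12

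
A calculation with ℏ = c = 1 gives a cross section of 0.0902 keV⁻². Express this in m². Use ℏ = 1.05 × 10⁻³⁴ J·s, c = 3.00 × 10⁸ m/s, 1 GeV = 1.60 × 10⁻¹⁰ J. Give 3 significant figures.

3.50 × 10⁻²¹ m²

Area is [L]² = [E]⁻²·(ℏc)²; restore (ℏc)².
1 GeV⁻² → (ℏc)² × (1 GeV in J)⁻² = 3.88 × 10⁻³² m².
Convert the energy scale: 0.0902 keV⁻² = 9.02 × 10¹⁰ GeV⁻².
Result: 9.02 × 10¹⁰ × 3.88 × 10⁻³² = 3.50 × 10⁻²¹ m².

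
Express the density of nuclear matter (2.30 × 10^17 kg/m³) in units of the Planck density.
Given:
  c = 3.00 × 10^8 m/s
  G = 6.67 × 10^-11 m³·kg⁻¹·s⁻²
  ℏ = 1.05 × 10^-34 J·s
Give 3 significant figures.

Planck density: ρ_P = c⁵/(ℏG²) = 5.20 × 10^96 kg/m³.
2.30 × 10^17 / 5.20 × 10^96 = 4.42 × 10^-80

4.42 × 10^-80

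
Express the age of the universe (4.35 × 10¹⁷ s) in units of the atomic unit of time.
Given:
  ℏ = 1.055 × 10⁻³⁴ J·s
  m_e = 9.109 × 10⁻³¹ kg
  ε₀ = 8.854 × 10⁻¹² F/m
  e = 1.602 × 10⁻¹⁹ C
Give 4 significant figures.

atomic unit of time: τ_au = (4πε₀)²ℏ³/(m_e e⁴) = 2.423 × 10⁻¹⁷ s.
4.35 × 10¹⁷ / 2.423 × 10⁻¹⁷ = 1.795 × 10³⁴

1.795 × 10³⁴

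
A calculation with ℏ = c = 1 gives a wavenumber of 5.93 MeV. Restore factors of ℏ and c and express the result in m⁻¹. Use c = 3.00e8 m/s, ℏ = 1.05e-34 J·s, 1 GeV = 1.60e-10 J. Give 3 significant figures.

Inverse length is [E]/(ℏc).
1 GeV → 1/(ℏc) × (1 GeV in J) = 5.08e15 m⁻¹.
Convert the energy scale: 5.93 MeV = 5.93e-3 GeV.
Result: 5.93e-3 × 5.08e15 = 3.01e13 m⁻¹.

3.01e13 m⁻¹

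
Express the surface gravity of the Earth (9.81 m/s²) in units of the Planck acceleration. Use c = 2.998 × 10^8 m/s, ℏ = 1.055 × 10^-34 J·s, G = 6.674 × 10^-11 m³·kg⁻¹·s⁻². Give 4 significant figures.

Planck acceleration: a_P = √(c⁷/(ℏG)) = 5.560 × 10^51 m/s².
9.81 / 5.560 × 10^51 = 1.764 × 10^-51

1.764 × 10^-51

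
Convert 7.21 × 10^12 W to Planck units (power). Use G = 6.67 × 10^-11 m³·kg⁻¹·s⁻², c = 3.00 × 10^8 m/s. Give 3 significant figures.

1.98 × 10^-40

Planck power: P_P = c⁵/G = 3.64 × 10^52 W.
7.21 × 10^12 / 3.64 × 10^52 = 1.98 × 10^-40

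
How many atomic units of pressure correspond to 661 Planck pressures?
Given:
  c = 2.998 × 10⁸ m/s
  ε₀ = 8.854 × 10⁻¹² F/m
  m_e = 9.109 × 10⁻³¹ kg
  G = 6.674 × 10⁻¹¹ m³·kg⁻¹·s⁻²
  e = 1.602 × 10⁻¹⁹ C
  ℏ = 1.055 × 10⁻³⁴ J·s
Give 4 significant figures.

1.045 × 10¹⁰³

Planck pressure: p_P = c⁷/(ℏG²) = 4.632 × 10¹¹³ Pa
atomic unit of pressure: P_au = E_h/a₀³ = m_e⁴e¹⁰/((4πε₀)⁵ℏ⁸) = 2.929 × 10¹³ Pa
661 × 4.632 × 10¹¹³ / 2.929 × 10¹³ = 1.045 × 10¹⁰³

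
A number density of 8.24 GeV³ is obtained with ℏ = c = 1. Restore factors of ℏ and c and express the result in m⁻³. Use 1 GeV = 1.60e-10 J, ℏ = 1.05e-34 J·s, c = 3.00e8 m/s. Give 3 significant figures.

1.08e48 m⁻³

Number density is [L]⁻³ = [E]³/(ℏc)³.
1 GeV³ → 1/(ℏc)³ × (1 GeV in J)³ = 1.31e47 m⁻³.
Result: 8.24 × 1.31e47 = 1.08e48 m⁻³.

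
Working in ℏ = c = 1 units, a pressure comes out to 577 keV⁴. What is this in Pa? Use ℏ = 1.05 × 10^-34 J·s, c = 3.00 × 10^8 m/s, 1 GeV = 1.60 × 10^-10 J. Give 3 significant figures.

Pressure is [E]/[L]³ = [E]⁴/(ℏc)³.
1 GeV⁴ → 1/(ℏc)³ × (1 GeV in J)⁴ = 2.10 × 10^37 Pa.
Convert the energy scale: 577 keV⁴ = 5.77 × 10^-22 GeV⁴.
Result: 5.77 × 10^-22 × 2.10 × 10^37 = 1.21 × 10^16 Pa.

1.21 × 10^16 Pa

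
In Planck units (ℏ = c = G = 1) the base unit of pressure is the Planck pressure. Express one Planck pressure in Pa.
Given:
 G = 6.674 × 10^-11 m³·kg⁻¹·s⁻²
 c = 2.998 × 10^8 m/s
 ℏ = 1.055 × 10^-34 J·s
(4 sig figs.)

p_P = c⁷/(ℏG²)
  = 2.177 × 10^59 / 4.699 × 10^-55
  = 4.632 × 10^113 Pa

4.632 × 10^113 Pa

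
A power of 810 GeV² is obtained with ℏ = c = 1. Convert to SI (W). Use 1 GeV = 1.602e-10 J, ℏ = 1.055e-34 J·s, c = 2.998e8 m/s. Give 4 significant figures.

1.970e17 W

Power is [E]/[T] = [E]²/ℏ.
1 GeV² → 1/ℏ × (1 GeV in J)² = 2.433e14 W.
Result: 810 × 2.433e14 = 1.970e17 W.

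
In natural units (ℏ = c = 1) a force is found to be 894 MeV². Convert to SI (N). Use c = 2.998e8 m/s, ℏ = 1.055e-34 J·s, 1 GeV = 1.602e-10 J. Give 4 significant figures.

725.4 N

Force is [E]/[L] = [E]²/(ℏc); restore (ℏc)⁻¹.
1 GeV² → 1/(ℏc) × (1 GeV in J)² = 8.114e5 N.
Convert the energy scale: 894 MeV² = 8.94e-4 GeV².
Result: 8.94e-4 × 8.114e5 = 725.4 N.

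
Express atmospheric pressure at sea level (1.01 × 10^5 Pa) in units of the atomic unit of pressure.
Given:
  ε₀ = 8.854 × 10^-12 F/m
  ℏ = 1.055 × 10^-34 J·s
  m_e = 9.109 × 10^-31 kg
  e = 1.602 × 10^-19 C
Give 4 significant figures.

3.448 × 10^-9

atomic unit of pressure: P_au = E_h/a₀³ = m_e⁴e¹⁰/((4πε₀)⁵ℏ⁸) = 2.929 × 10^13 Pa.
1.01 × 10^5 / 2.929 × 10^13 = 3.448 × 10^-9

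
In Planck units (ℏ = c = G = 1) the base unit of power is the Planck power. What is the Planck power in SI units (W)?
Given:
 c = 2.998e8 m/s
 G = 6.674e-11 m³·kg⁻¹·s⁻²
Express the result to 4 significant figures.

P_P = c⁵/G
  = 2.422e42 / 6.674e-11
  = 3.629e52 W

3.629e52 W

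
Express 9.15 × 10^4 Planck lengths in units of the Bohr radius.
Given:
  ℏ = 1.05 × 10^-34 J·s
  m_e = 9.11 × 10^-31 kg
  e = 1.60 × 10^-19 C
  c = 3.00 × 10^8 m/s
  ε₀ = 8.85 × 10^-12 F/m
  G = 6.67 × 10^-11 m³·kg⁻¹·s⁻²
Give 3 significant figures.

2.80 × 10^-20

Planck length: ℓ_P = √(ℏG/c³) = 1.61 × 10^-35 m
Bohr radius: a₀ = 4πε₀ℏ²/(m_e e²) = 5.26 × 10^-11 m
9.15 × 10^4 × 1.61 × 10^-35 / 5.26 × 10^-11 = 2.80 × 10^-20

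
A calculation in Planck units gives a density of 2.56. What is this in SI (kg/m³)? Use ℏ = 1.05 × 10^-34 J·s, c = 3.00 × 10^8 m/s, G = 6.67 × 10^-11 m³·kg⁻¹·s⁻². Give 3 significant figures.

1.33 × 10^97 kg/m³

One Planck density: ρ_P = c⁵/(ℏG²) = 5.20 × 10^96 kg/m³.
2.56 × 5.20 × 10^96 kg/m³ = 1.33 × 10^97 kg/m³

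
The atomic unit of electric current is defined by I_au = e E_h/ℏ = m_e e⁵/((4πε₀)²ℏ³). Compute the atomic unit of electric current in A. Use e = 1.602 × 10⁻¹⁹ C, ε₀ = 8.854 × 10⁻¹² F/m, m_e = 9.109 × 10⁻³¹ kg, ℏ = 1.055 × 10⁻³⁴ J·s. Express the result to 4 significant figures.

6.612 × 10⁻³ A

I_au = e E_h/ℏ = m_e e⁵/((4πε₀)²ℏ³)
E_h = 4.354 × 10⁻¹⁸ J
e·E_h/ℏ = 6.612 × 10⁻³ A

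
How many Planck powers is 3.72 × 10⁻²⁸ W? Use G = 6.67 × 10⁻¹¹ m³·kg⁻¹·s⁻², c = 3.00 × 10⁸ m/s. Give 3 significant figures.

Planck power: P_P = c⁵/G = 3.64 × 10⁵² W.
3.72 × 10⁻²⁸ / 3.64 × 10⁵² = 1.02 × 10⁻⁸⁰

1.02 × 10⁻⁸⁰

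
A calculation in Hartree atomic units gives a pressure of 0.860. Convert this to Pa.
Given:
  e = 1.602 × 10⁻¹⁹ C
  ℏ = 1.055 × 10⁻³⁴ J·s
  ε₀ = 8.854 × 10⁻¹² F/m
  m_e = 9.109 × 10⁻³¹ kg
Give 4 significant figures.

2.519 × 10¹³ Pa

One atomic unit of pressure: P_au = E_h/a₀³ = m_e⁴e¹⁰/((4πε₀)⁵ℏ⁸) = 2.929 × 10¹³ Pa.
0.860 × 2.929 × 10¹³ Pa = 2.519 × 10¹³ Pa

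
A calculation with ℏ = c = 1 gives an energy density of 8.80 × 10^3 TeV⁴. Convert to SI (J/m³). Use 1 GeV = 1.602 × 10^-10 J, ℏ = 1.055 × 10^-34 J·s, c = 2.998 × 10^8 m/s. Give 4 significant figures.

[E]/[L]³ = [E]⁴/(ℏc)³; restore (ℏc)⁻³.
1 GeV⁴ → 1/(ℏc)³ × (1 GeV in J)⁴ = 2.082 × 10^37 J/m³.
Convert the energy scale: 8.80 × 10^3 TeV⁴ = 8.80 × 10^15 GeV⁴.
Result: 8.80 × 10^15 × 2.082 × 10^37 = 1.832 × 10^53 J/m³.

1.832 × 10^53 J/m³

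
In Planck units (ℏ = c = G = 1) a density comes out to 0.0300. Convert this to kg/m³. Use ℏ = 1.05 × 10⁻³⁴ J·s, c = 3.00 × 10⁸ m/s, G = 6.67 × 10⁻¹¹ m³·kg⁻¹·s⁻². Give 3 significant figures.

1.56 × 10⁹⁵ kg/m³

One Planck density: ρ_P = c⁵/(ℏG²) = 5.20 × 10⁹⁶ kg/m³.
0.0300 × 5.20 × 10⁹⁶ kg/m³ = 1.56 × 10⁹⁵ kg/m³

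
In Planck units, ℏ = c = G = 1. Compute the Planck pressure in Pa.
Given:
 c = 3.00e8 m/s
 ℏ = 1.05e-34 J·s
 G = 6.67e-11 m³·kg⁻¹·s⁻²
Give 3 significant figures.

The unique combination of the constants set to 1 with dimensions of pressure is p_P = c⁷/(ℏG²).
  = 2.19e59 / 4.67e-55
  = 4.68e113 Pa

4.68e113 Pa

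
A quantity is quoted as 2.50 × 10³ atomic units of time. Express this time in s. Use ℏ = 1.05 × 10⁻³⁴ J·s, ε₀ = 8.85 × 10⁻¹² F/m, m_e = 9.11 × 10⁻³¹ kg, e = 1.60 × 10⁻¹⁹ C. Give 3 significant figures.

6.00 × 10⁻¹⁴ s

One atomic unit of time: τ_au = (4πε₀)²ℏ³/(m_e e⁴) = 2.40 × 10⁻¹⁷ s.
2.50 × 10³ × 2.40 × 10⁻¹⁷ s = 6.00 × 10⁻¹⁴ s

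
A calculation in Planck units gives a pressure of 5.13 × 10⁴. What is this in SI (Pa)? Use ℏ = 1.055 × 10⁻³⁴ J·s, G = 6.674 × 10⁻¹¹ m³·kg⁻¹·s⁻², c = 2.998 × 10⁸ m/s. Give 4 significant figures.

One Planck pressure: p_P = c⁷/(ℏG²) = 4.632 × 10¹¹³ Pa.
5.13 × 10⁴ × 4.632 × 10¹¹³ Pa = 2.376 × 10¹¹⁸ Pa

2.376 × 10¹¹⁸ Pa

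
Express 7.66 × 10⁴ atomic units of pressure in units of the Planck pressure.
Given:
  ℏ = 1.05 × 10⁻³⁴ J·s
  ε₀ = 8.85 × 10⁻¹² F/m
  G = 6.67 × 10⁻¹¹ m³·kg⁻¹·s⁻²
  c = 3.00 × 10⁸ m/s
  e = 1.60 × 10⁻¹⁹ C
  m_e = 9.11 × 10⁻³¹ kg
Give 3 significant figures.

atomic unit of pressure: P_au = E_h/a₀³ = m_e⁴e¹⁰/((4πε₀)⁵ℏ⁸) = 3.01 × 10¹³ Pa
Planck pressure: p_P = c⁷/(ℏG²) = 4.68 × 10¹¹³ Pa
7.66 × 10⁴ × 3.01 × 10¹³ / 4.68 × 10¹¹³ = 4.93 × 10⁻⁹⁶

4.93 × 10⁻⁹⁶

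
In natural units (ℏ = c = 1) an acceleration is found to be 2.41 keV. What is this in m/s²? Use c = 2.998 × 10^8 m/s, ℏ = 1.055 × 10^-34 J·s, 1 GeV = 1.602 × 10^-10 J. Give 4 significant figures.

Acceleration is [L]/[T]² = c·[E]/ℏ.
1 GeV → c/ℏ × (1 GeV in J) = 4.552 × 10^32 m/s².
Convert the energy scale: 2.41 keV = 2.41 × 10^-6 GeV.
Result: 2.41 × 10^-6 × 4.552 × 10^32 = 1.097 × 10^27 m/s².

1.097 × 10^27 m/s²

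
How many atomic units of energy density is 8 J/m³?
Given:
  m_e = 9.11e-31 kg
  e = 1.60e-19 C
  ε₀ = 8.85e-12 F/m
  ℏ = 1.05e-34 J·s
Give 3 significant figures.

atomic unit of energy density: u_au = E_h/a₀³ = m_e⁴e¹⁰/((4πε₀)⁵ℏ⁸) = 3.01e13 J/m³.
8 / 3.01e13 = 2.66e-13

2.66e-13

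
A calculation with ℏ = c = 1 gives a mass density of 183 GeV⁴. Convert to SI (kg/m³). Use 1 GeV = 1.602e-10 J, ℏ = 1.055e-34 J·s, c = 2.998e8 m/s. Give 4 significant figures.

4.238e22 kg/m³

Mass density is [E]/(c²[L]³) = [E]⁴/(ℏ³c⁵).
1 GeV⁴ → 1/(ℏ³c⁵) × (1 GeV in J)⁴ = 2.316e20 kg/m³.
Result: 183 × 2.316e20 = 4.238e22 kg/m³.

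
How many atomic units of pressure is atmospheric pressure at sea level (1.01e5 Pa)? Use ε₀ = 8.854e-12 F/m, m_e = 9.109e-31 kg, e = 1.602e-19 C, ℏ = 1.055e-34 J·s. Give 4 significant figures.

atomic unit of pressure: P_au = E_h/a₀³ = m_e⁴e¹⁰/((4πε₀)⁵ℏ⁸) = 2.929e13 Pa.
1.01e5 / 2.929e13 = 3.448e-9

3.448e-9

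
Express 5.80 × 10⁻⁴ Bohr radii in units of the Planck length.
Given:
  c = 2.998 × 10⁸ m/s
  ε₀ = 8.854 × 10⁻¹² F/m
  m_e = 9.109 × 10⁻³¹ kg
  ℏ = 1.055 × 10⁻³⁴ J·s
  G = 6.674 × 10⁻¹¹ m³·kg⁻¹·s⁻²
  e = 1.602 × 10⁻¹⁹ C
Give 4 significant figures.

Bohr radius: a₀ = 4πε₀ℏ²/(m_e e²) = 5.297 × 10⁻¹¹ m
Planck length: ℓ_P = √(ℏG/c³) = 1.616 × 10⁻³⁵ m
5.80 × 10⁻⁴ × 5.297 × 10⁻¹¹ / 1.616 × 10⁻³⁵ = 1.901 × 10²¹

1.901 × 10²¹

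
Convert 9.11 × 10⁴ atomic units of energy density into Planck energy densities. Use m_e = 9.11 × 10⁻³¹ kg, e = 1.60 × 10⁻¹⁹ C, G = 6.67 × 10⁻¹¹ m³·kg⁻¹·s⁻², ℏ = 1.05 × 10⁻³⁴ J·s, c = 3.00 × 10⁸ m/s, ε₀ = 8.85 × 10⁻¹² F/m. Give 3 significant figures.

5.86 × 10⁻⁹⁶

atomic unit of energy density: u_au = E_h/a₀³ = m_e⁴e¹⁰/((4πε₀)⁵ℏ⁸) = 3.01 × 10¹³ J/m³
Planck energy density: u_P = c⁷/(ℏG²) = 4.68 × 10¹¹³ J/m³
9.11 × 10⁴ × 3.01 × 10¹³ / 4.68 × 10¹¹³ = 5.86 × 10⁻⁹⁶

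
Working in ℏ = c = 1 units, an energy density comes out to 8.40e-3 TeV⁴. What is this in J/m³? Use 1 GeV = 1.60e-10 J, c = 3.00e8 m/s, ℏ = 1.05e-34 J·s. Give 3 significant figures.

1.76e47 J/m³

[E]/[L]³ = [E]⁴/(ℏc)³; restore (ℏc)⁻³.
1 GeV⁴ → 1/(ℏc)³ × (1 GeV in J)⁴ = 2.10e37 J/m³.
Convert the energy scale: 8.40e-3 TeV⁴ = 8.40e9 GeV⁴.
Result: 8.40e9 × 2.10e37 = 1.76e47 J/m³.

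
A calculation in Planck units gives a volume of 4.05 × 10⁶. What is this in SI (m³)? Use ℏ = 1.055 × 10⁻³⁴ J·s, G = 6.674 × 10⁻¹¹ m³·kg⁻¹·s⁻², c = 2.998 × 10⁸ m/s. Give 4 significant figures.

1.711 × 10⁻⁹⁸ m³

One Planck volume: V_P = (ℏG/c³)^(3/2) = 4.224 × 10⁻¹⁰⁵ m³.
4.05 × 10⁶ × 4.224 × 10⁻¹⁰⁵ m³ = 1.711 × 10⁻⁹⁸ m³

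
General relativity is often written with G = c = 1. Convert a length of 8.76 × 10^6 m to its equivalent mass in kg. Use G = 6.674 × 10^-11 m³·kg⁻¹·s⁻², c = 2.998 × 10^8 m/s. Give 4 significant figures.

Length → mass via c²/G.
8.76 × 10^6 m × (c²/G) = 1.180 × 10^34 kg

1.180 × 10^34 kg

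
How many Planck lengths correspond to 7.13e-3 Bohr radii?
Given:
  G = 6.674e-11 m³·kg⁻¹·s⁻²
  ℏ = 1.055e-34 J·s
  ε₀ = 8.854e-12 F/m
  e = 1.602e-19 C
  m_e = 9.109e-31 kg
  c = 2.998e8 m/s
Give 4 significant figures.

Bohr radius: a₀ = 4πε₀ℏ²/(m_e e²) = 5.297e-11 m
Planck length: ℓ_P = √(ℏG/c³) = 1.616e-35 m
7.13e-3 × 5.297e-11 / 1.616e-35 = 2.337e22

2.337e22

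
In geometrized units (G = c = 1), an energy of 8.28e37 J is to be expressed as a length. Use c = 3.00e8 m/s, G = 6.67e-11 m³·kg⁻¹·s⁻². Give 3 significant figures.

Energy → length via G/c⁴.
8.28e37 J × (G/c⁴) = 6.82e-7 m

6.82e-7 m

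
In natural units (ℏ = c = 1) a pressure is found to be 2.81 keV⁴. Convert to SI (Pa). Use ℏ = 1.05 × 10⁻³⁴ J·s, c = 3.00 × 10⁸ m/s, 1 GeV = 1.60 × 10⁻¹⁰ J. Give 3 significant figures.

Pressure is [E]/[L]³ = [E]⁴/(ℏc)³.
1 GeV⁴ → 1/(ℏc)³ × (1 GeV in J)⁴ = 2.10 × 10³⁷ Pa.
Convert the energy scale: 2.81 keV⁴ = 2.81 × 10⁻²⁴ GeV⁴.
Result: 2.81 × 10⁻²⁴ × 2.10 × 10³⁷ = 5.89 × 10¹³ Pa.

5.89 × 10¹³ Pa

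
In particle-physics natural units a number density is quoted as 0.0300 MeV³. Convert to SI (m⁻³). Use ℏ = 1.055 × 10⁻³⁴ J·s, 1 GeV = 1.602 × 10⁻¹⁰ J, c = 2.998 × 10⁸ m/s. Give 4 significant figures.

3.898 × 10³⁶ m⁻³

Number density is [L]⁻³ = [E]³/(ℏc)³.
1 GeV³ → 1/(ℏc)³ × (1 GeV in J)³ = 1.299 × 10⁴⁷ m⁻³.
Convert the energy scale: 0.0300 MeV³ = 3.00 × 10⁻¹¹ GeV³.
Result: 3.00 × 10⁻¹¹ × 1.299 × 10⁴⁷ = 3.898 × 10³⁶ m⁻³.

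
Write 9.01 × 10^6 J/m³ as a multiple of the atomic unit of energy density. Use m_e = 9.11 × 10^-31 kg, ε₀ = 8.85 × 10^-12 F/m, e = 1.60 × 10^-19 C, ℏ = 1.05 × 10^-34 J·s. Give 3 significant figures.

2.99 × 10^-7

atomic unit of energy density: u_au = E_h/a₀³ = m_e⁴e¹⁰/((4πε₀)⁵ℏ⁸) = 3.01 × 10^13 J/m³.
9.01 × 10^6 / 3.01 × 10^13 = 2.99 × 10^-7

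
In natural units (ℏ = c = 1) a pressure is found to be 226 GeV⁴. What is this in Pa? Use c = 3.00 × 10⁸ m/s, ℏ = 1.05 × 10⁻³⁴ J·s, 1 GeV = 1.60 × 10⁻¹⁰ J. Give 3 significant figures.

Pressure is [E]/[L]³ = [E]⁴/(ℏc)³.
1 GeV⁴ → 1/(ℏc)³ × (1 GeV in J)⁴ = 2.10 × 10³⁷ Pa.
Result: 226 × 2.10 × 10³⁷ = 4.74 × 10³⁹ Pa.

4.74 × 10³⁹ Pa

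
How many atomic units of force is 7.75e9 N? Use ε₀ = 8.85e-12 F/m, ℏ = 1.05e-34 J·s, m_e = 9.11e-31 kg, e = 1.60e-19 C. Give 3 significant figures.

9.31e16

atomic unit of force: F_au = E_h/a₀ = m_e²e⁶/((4πε₀)³ℏ⁴) = 8.33e-8 N.
7.75e9 / 8.33e-8 = 9.31e16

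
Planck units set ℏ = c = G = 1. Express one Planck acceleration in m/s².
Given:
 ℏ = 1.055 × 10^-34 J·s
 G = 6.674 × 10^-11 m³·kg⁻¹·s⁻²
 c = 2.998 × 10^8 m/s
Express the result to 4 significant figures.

Dimensional analysis gives a_P = √(c⁷/(ℏG)).
  = √(3.092 × 10^103)
  = 5.560 × 10^51 m/s²

5.560 × 10^51 m/s²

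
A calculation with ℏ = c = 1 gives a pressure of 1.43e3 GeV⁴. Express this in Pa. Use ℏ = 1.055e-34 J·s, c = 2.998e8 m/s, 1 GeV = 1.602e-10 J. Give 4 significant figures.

Pressure is [E]/[L]³ = [E]⁴/(ℏc)³.
1 GeV⁴ → 1/(ℏc)³ × (1 GeV in J)⁴ = 2.082e37 Pa.
Result: 1.43e3 × 2.082e37 = 2.977e40 Pa.

2.977e40 Pa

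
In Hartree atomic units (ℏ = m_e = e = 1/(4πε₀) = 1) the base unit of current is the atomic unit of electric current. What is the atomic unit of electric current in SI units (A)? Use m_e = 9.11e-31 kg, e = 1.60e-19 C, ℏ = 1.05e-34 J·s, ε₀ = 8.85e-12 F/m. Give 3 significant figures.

I_au = e E_h/ℏ = m_e e⁵/((4πε₀)²ℏ³)
E_h = 4.38e-18 J
e·E_h/ℏ = 6.67e-3 A

6.67e-3 A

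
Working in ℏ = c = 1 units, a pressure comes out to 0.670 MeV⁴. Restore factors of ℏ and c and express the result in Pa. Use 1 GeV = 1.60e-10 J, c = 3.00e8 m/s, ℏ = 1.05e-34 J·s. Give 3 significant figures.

Pressure is [E]/[L]³ = [E]⁴/(ℏc)³.
1 GeV⁴ → 1/(ℏc)³ × (1 GeV in J)⁴ = 2.10e37 Pa.
Convert the energy scale: 0.670 MeV⁴ = 6.70e-13 GeV⁴.
Result: 6.70e-13 × 2.10e37 = 1.40e25 Pa.

1.40e25 Pa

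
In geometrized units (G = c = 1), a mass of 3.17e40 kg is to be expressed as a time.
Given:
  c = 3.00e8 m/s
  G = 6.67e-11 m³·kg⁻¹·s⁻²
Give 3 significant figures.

Mass → time via G/c³.
3.17e40 kg × (G/c³) = 7.83e4 s

7.83e4 s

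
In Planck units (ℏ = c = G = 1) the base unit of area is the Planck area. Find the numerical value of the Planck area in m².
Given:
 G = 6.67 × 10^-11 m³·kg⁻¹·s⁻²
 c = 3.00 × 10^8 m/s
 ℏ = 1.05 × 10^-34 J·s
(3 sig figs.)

2.59 × 10^-70 m²

A_P = ℏG/c³
  = 7.00 × 10^-45 / 2.70 × 10^25
  = 2.59 × 10^-70 m²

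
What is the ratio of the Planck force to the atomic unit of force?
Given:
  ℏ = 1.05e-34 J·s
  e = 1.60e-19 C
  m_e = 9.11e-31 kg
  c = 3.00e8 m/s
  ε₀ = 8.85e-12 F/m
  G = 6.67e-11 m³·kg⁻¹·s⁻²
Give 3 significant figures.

Planck force: F_P = c⁴/G = 1.21e44 N
atomic unit of force: F_au = E_h/a₀ = m_e²e⁶/((4πε₀)³ℏ⁴) = 8.33e-8 N
ratio = 1.21e44 / 8.33e-8 = 1.46e51

1.46e51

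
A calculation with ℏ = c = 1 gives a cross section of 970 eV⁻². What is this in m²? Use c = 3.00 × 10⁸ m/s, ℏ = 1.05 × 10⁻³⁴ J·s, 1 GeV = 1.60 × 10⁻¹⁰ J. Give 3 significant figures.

Area is [L]² = [E]⁻²·(ℏc)²; restore (ℏc)².
1 GeV⁻² → (ℏc)² × (1 GeV in J)⁻² = 3.88 × 10⁻³² m².
Convert the energy scale: 970 eV⁻² = 9.70 × 10²⁰ GeV⁻².
Result: 9.70 × 10²⁰ × 3.88 × 10⁻³² = 3.76 × 10⁻¹¹ m².

3.76 × 10⁻¹¹ m²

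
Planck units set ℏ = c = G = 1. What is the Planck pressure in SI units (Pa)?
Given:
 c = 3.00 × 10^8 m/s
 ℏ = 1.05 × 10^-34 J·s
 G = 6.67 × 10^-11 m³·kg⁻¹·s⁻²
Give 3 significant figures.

From ℏ = c = G = 1 the pressure scale is p_P = c⁷/(ℏG²).
  = 2.19 × 10^59 / 4.67 × 10^-55
  = 4.68 × 10^113 Pa

4.68 × 10^113 Pa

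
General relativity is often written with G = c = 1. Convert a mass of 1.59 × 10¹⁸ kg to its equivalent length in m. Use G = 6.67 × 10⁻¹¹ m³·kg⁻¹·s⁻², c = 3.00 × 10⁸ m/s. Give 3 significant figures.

1.18 × 10⁻⁹ m

In G = c = 1 units mass has dimensions of length; the conversion factor is G/c².
1.59 × 10¹⁸ kg × (G/c²) = 1.18 × 10⁻⁹ m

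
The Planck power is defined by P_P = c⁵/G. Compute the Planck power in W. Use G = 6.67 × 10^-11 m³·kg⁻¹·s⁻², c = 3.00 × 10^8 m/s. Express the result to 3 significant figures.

3.64 × 10^52 W

P_P = c⁵/G
  = 2.43 × 10^42 / 6.67 × 10^-11
  = 3.64 × 10^52 W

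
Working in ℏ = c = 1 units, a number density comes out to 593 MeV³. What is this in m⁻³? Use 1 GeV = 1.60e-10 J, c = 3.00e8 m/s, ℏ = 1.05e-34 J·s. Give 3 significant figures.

Number density is [L]⁻³ = [E]³/(ℏc)³.
1 GeV³ → 1/(ℏc)³ × (1 GeV in J)³ = 1.31e47 m⁻³.
Convert the energy scale: 593 MeV³ = 5.93e-7 GeV³.
Result: 5.93e-7 × 1.31e47 = 7.77e40 m⁻³.

7.77e40 m⁻³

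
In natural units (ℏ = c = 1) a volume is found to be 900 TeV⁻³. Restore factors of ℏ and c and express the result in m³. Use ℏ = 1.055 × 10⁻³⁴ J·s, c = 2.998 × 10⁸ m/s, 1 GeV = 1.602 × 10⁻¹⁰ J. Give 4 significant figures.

Volume is [L]³ = [E]⁻³·(ℏc)³.
1 GeV⁻³ → (ℏc)³ × (1 GeV in J)⁻³ = 7.696 × 10⁻⁴⁸ m³.
Convert the energy scale: 900 TeV⁻³ = 9.00 × 10⁻⁷ GeV⁻³.
Result: 9.00 × 10⁻⁷ × 7.696 × 10⁻⁴⁸ = 6.926 × 10⁻⁵⁴ m³.

6.926 × 10⁻⁵⁴ m³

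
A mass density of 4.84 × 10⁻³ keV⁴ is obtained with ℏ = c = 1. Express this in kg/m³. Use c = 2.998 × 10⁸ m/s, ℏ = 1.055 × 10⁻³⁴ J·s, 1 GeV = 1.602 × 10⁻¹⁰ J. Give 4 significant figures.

Mass density is [E]/(c²[L]³) = [E]⁴/(ℏ³c⁵).
1 GeV⁴ → 1/(ℏ³c⁵) × (1 GeV in J)⁴ = 2.316 × 10²⁰ kg/m³.
Convert the energy scale: 4.84 × 10⁻³ keV⁴ = 4.84 × 10⁻²⁷ GeV⁴.
Result: 4.84 × 10⁻²⁷ × 2.316 × 10²⁰ = 1.121 × 10⁻⁶ kg/m³.

1.121 × 10⁻⁶ kg/m³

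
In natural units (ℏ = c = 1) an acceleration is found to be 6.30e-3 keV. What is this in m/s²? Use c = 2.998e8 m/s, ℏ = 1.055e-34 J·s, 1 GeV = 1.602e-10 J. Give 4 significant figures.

Acceleration is [L]/[T]² = c·[E]/ℏ.
1 GeV → c/ℏ × (1 GeV in J) = 4.552e32 m/s².
Convert the energy scale: 6.30e-3 keV = 6.30e-9 GeV.
Result: 6.30e-9 × 4.552e32 = 2.868e24 m/s².

2.868e24 m/s²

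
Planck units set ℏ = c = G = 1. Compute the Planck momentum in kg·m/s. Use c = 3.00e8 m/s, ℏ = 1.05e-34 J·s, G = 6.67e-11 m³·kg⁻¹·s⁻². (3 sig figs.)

From ℏ = c = G = 1 the momentum scale is p_P = √(ℏc³/G).
  = √(42.5)
  = 6.52 kg·m/s

6.52 kg·m/s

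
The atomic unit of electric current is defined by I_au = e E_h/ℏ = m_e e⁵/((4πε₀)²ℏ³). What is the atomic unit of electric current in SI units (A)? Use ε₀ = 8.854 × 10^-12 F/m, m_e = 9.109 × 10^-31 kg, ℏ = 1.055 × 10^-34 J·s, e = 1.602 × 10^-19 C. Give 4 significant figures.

6.612 × 10^-3 A

I_au = e E_h/ℏ = m_e e⁵/((4πε₀)²ℏ³)
E_h = 4.354 × 10^-18 J
e·E_h/ℏ = 6.612 × 10^-3 A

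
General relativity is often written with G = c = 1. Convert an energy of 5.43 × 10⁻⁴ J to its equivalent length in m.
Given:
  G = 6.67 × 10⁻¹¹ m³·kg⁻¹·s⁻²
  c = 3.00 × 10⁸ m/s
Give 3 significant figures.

Energy → length via G/c⁴.
5.43 × 10⁻⁴ J × (G/c⁴) = 4.47 × 10⁻⁴⁸ m

4.47 × 10⁻⁴⁸ m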